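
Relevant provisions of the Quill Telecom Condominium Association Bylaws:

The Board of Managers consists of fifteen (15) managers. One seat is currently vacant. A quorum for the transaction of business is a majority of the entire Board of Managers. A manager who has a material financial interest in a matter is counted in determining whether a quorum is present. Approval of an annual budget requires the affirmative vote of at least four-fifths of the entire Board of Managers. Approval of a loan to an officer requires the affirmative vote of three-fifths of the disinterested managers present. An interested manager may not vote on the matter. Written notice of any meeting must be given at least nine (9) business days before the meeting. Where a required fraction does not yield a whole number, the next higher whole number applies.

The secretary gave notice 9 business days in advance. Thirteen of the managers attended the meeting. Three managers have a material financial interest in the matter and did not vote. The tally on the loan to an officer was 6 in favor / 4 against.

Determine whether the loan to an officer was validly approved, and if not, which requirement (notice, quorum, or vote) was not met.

Valid — all requirements satisfied.

Notice: 9 business days given; 9 required (9 ≥ 9). Satisfied.
Quorum: 13 present (interested managers count toward quorum); quorum is 8. Satisfied.
Vote: the loan to an officer requires three-fifths of the disinterested managers present (13 − 3 = 10). 3/5 of 10 = 6, so 6 affirmative votes are needed; 6 voted in favor. Satisfied.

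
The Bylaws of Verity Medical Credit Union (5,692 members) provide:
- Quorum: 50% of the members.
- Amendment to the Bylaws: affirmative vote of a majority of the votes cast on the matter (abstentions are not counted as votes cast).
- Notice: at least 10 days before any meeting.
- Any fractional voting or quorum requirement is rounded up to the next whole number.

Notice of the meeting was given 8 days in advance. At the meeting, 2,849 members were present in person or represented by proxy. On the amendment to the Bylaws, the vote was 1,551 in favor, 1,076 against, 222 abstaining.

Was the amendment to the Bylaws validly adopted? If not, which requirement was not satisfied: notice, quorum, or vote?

Notice: 8 days given; 10 required. Not satisfied.
Quorum: 50% of 5,692 = 2,846; 2,849 present. Satisfied.
Vote: requires a majority of the votes cast (2,849 − 222 abstaining = 2,627); a majority of 2627 is 1314, so 1,314 needed; 1,551 in favor. Satisfied.

Invalid — notice requirement not satisfied.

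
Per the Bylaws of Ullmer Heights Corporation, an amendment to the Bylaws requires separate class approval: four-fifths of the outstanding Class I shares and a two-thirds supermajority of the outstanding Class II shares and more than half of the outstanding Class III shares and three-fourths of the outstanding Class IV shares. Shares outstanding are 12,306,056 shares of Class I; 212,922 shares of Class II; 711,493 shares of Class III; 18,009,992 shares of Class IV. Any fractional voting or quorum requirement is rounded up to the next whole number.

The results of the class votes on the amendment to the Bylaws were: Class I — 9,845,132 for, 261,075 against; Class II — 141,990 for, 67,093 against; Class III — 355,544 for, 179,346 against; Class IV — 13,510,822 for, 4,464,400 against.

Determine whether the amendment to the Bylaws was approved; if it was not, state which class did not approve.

Class I: 4/5 of 12306056 = 9844844.80, rounded up to 9844845; 9,844,845 required, 9,845,132 in favor — approved.
Class II: 2/3 of 212922 = 141948; 141,948 required, 141,990 in favor — approved.
Class III: a majority of 711493 is 355747; 355,747 required, 355,544 in favor — not approved.
Class IV: 3/4 of 18009992 = 13507494; 13,507,494 required, 13,510,822 in favor — approved.

Not approved — the Class III shares did not give the required vote.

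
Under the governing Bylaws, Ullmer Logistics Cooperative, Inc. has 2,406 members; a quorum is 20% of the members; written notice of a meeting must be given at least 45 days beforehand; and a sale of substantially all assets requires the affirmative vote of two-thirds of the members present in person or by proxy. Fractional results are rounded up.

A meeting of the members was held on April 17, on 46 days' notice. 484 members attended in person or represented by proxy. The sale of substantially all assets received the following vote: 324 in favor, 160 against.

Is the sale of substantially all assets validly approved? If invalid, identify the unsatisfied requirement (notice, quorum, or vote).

Valid — all requirements satisfied.

Notice: 46 days given; 45 required. Satisfied.
Quorum: 20% of 2,406 = 481.20, rounded up to 482; 484 present. Satisfied.
Vote: requires two-thirds of those present (484); 2/3 of 484 = 322.67, rounded up to 323, so 323 needed; 324 in favor. Satisfied.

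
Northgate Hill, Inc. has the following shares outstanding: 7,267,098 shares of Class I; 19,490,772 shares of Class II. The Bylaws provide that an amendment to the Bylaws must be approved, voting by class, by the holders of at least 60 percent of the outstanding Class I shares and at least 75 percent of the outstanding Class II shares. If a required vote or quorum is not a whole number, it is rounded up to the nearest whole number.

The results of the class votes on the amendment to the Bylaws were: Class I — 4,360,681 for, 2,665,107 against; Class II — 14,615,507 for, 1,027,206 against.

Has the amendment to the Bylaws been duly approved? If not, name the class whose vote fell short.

Class I: 3/5 of 7267098 = 4360258.80, rounded up to 4360259; 4,360,259 required, 4,360,681 in favor — approved.
Class II: 3/4 of 19490772 = 14618079; 14,618,079 required, 14,615,507 in favor — not approved.

Not approved — the Class II shares did not give the required vote.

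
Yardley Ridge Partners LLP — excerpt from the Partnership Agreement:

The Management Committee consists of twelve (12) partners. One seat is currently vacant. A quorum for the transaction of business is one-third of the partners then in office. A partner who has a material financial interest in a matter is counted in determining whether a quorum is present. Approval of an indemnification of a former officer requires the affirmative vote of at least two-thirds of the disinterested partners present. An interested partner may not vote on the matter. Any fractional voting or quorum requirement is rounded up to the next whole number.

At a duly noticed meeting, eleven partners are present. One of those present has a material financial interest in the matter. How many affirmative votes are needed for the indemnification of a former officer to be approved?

7

The indemnification of a former officer requires two-thirds of the disinterested partners present (11 − 1 = 10).
2/3 of 10 = 6.67, rounded up to 7.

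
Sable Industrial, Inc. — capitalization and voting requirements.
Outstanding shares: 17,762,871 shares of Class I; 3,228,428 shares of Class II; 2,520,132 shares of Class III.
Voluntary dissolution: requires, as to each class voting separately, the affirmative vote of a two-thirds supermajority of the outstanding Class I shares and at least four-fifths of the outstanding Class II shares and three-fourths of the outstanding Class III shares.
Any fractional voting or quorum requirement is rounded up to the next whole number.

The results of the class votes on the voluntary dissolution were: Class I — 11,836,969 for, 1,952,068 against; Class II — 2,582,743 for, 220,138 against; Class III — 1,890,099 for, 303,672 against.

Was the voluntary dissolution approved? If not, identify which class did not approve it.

Class I: 2/3 of 17762871 = 11841914; 11,841,914 required, 11,836,969 in favor — not approved.
Class II: 4/5 of 3228428 = 2582742.40, rounded up to 2582743; 2,582,743 required, 2,582,743 in favor — approved.
Class III: 3/4 of 2520132 = 1890099; 1,890,099 required, 1,890,099 in favor — approved.

Not approved — the Class I shares did not give the required vote.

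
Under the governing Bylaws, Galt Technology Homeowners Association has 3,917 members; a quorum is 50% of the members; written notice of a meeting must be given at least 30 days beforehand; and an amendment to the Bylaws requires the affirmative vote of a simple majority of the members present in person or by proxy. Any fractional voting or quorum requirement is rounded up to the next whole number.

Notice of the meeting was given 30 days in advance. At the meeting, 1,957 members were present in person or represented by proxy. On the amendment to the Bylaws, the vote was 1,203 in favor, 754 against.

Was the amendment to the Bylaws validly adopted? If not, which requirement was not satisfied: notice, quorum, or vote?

Notice: 30 days given; 30 required. Satisfied.
Quorum: 50% of 3,917 = 1,958.50, rounded up to 1,959; 1,957 present. Not satisfied.
Vote: requires a majority of those present (1,957); a majority of 1957 is 979, so 979 needed; 1,203 in favor. Satisfied.

Invalid — quorum requirement not satisfied.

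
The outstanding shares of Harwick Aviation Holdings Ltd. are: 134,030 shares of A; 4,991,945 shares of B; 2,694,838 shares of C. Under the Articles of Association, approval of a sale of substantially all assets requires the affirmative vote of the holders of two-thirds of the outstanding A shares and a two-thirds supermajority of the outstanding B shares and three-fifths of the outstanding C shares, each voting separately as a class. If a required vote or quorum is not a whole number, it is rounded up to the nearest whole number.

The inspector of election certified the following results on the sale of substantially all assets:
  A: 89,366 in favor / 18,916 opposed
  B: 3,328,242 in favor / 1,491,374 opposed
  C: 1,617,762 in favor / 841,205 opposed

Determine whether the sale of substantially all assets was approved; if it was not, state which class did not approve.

Approved — every class gave the required vote.

A: 2/3 of 134030 = 89353.33, rounded up to 89354; 89,354 required, 89,366 in favor — approved.
B: 2/3 of 4991945 = 3327963.33, rounded up to 3327964; 3,327,964 required, 3,328,242 in favor — approved.
C: 3/5 of 2694838 = 1616902.80, rounded up to 1616903; 1,616,903 required, 1,617,762 in favor — approved.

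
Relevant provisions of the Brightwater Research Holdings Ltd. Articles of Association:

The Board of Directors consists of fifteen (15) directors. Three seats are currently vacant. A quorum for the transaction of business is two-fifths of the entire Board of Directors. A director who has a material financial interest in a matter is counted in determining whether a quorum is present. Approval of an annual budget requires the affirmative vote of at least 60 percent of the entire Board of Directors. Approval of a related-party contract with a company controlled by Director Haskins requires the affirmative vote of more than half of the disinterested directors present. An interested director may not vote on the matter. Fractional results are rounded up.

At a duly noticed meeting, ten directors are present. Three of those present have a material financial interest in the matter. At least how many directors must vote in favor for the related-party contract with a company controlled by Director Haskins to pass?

The related-party contract with a company controlled by Director Haskins requires a majority of the disinterested directors present (10 − 3 = 7).
A majority of 7 is 4.

4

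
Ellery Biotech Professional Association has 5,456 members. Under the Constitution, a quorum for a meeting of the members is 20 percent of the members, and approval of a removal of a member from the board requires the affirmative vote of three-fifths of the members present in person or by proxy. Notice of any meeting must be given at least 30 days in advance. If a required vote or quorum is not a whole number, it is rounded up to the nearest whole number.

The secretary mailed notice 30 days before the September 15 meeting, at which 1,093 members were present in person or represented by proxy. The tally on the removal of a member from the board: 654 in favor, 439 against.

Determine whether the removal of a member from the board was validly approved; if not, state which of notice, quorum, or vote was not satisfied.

Notice: 30 days given; 30 required. Satisfied.
Quorum: 20% of 5,456 = 1,091.20, rounded up to 1,092; 1,093 present. Satisfied.
Vote: requires three-fifths of those present (1,093); 3/5 of 1093 = 655.80, rounded up to 656, so 656 needed; 654 in favor. Not satisfied.

Invalid — vote requirement not satisfied.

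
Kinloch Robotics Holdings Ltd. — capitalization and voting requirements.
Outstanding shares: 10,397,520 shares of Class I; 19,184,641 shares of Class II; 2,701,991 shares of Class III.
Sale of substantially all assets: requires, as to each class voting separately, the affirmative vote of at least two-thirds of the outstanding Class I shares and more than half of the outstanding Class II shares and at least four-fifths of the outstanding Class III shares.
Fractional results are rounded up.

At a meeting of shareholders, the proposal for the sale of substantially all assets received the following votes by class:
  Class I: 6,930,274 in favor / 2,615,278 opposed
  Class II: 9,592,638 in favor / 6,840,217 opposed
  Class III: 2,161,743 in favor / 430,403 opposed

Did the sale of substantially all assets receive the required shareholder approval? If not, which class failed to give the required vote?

Class I: 2/3 of 10397520 = 6931680; 6,931,680 required, 6,930,274 in favor — not approved.
Class II: a majority of 19184641 is 9592321; 9,592,321 required, 9,592,638 in favor — approved.
Class III: 4/5 of 2701991 = 2161592.80, rounded up to 2161593; 2,161,593 required, 2,161,743 in favor — approved.

Not approved — the Class I shares did not give the required vote.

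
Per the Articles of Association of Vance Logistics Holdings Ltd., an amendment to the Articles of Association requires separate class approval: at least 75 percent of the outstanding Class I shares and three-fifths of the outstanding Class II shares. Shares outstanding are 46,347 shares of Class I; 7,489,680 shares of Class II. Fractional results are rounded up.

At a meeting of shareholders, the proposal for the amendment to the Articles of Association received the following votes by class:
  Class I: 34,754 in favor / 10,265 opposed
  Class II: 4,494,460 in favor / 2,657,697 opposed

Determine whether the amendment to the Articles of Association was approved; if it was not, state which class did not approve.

Not approved — the Class I shares did not give the required vote.

Class I: 3/4 of 46347 = 34760.25, rounded up to 34761; 34,761 required, 34,754 in favor — not approved.
Class II: 3/5 of 7489680 = 4493808; 4,493,808 required, 4,494,460 in favor — approved.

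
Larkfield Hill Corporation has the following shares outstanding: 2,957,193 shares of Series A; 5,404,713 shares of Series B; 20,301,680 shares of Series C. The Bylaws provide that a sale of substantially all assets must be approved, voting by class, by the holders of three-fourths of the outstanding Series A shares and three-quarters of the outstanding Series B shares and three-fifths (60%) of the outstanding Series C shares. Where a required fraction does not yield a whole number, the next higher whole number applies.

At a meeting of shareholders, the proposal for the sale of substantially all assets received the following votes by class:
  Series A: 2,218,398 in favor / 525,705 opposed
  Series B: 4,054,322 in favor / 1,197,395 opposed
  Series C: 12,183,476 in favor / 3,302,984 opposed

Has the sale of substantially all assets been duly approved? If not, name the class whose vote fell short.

Series A: 3/4 of 2957193 = 2217894.75, rounded up to 2217895; 2,217,895 required, 2,218,398 in favor — approved.
Series B: 3/4 of 5404713 = 4053534.75, rounded up to 4053535; 4,053,535 required, 4,054,322 in favor — approved.
Series C: 3/5 of 20301680 = 12181008; 12,181,008 required, 12,183,476 in favor — approved.

Approved — every class gave the required vote.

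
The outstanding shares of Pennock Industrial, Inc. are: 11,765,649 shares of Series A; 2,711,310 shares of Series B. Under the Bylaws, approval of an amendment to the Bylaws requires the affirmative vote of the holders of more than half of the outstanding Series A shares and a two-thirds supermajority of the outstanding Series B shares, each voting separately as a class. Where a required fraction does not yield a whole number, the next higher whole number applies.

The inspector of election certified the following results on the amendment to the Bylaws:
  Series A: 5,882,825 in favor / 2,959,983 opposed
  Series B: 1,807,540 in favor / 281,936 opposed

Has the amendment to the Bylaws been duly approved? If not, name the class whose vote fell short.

Approved — every class gave the required vote.

Series A: a majority of 11765649 is 5882825; 5,882,825 required, 5,882,825 in favor — approved.
Series B: 2/3 of 2711310 = 1807540; 1,807,540 required, 1,807,540 in favor — approved.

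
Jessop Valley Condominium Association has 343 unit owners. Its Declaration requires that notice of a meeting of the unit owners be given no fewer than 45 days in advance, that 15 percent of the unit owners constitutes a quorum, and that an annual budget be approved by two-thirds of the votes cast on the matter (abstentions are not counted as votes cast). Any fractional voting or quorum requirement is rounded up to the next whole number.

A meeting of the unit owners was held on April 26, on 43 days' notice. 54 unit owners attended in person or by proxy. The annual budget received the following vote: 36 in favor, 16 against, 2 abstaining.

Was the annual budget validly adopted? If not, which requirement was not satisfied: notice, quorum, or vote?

Notice: 43 days given; 45 required. Not satisfied.
Quorum: 15% of 343 = 51.45, rounded up to 52; 54 present. Satisfied.
Vote: requires two-thirds of the votes cast (54 − 2 abstaining = 52); 2/3 of 52 = 34.67, rounded up to 35, so 35 needed; 36 in favor. Satisfied.

Invalid — notice requirement not satisfied.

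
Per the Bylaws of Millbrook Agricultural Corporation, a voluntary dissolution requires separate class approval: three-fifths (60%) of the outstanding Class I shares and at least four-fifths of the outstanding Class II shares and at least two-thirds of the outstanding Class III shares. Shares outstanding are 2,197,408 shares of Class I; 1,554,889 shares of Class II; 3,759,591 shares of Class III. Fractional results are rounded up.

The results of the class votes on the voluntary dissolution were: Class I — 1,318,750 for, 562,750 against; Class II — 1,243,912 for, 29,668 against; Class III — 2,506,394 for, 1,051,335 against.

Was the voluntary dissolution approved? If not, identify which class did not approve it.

Approved — every class gave the required vote.

Class I: 3/5 of 2197408 = 1318444.80, rounded up to 1318445; 1,318,445 required, 1,318,750 in favor — approved.
Class II: 4/5 of 1554889 = 1243911.20, rounded up to 1243912; 1,243,912 required, 1,243,912 in favor — approved.
Class III: 2/3 of 3759591 = 2506394; 2,506,394 required, 2,506,394 in favor — approved.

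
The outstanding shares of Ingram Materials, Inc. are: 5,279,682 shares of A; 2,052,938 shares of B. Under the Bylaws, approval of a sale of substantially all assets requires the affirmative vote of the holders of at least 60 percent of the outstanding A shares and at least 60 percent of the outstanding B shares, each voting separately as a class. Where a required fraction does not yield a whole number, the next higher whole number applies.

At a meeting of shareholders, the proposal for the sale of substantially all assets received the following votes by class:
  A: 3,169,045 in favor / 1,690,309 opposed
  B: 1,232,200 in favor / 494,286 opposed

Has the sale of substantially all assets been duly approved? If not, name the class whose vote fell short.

Approved — every class gave the required vote.

A: 3/5 of 5279682 = 3167809.20, rounded up to 3167810; 3,167,810 required, 3,169,045 in favor — approved.
B: 3/5 of 2052938 = 1231762.80, rounded up to 1231763; 1,231,763 required, 1,232,200 in favor — approved.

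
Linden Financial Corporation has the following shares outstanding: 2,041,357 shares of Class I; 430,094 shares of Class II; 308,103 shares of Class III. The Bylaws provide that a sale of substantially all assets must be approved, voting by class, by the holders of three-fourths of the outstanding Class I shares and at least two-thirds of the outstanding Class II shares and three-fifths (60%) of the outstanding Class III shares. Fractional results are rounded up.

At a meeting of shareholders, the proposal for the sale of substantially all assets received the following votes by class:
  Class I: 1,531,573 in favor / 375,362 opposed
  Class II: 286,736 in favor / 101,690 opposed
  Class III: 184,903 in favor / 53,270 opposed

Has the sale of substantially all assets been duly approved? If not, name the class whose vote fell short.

Approved — every class gave the required vote.

Class I: 3/4 of 2041357 = 1531017.75, rounded up to 1531018; 1,531,018 required, 1,531,573 in favor — approved.
Class II: 2/3 of 430094 = 286729.33, rounded up to 286730; 286,730 required, 286,736 in favor — approved.
Class III: 3/5 of 308103 = 184861.80, rounded up to 184862; 184,862 required, 184,903 in favor — approved.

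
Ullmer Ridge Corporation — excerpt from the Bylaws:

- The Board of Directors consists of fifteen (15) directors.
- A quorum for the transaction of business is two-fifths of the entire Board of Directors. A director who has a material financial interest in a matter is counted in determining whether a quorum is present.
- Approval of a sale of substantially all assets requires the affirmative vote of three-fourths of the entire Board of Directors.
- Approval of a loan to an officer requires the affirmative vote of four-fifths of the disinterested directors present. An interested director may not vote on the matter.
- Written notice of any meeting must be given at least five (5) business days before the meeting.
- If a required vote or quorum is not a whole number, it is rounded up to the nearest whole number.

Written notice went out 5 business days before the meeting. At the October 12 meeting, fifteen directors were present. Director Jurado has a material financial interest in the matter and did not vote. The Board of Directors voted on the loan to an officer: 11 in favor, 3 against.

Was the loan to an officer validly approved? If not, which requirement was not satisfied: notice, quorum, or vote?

Notice: 5 business days given; 5 required (5 ≥ 5). Satisfied.
Quorum: 15 present (interested directors count toward quorum); quorum is 6. Satisfied.
Vote: the loan to an officer requires four-fifths of the disinterested directors present (15 − 1 = 14). 4/5 of 14 = 11.20, rounded up to 12, so 12 affirmative votes are needed; 11 voted in favor. Not satisfied.

Invalid — vote requirement not satisfied.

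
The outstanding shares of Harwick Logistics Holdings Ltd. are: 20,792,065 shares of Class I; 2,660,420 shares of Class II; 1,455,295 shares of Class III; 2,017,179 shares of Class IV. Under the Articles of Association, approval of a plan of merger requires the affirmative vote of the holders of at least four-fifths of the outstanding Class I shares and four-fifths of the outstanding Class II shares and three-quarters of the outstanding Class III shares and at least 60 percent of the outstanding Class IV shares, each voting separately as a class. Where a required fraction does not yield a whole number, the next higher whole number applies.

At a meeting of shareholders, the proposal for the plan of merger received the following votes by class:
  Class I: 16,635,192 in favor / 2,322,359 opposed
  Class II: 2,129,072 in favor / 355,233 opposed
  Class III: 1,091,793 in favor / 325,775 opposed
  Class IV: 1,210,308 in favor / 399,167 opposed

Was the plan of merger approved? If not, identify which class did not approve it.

Class I: 4/5 of 20792065 = 16633652; 16,633,652 required, 16,635,192 in favor — approved.
Class II: 4/5 of 2660420 = 2128336; 2,128,336 required, 2,129,072 in favor — approved.
Class III: 3/4 of 1455295 = 1091471.25, rounded up to 1091472; 1,091,472 required, 1,091,793 in favor — approved.
Class IV: 3/5 of 2017179 = 1210307.40, rounded up to 1210308; 1,210,308 required, 1,210,308 in favor — approved.

Approved — every class gave the required vote.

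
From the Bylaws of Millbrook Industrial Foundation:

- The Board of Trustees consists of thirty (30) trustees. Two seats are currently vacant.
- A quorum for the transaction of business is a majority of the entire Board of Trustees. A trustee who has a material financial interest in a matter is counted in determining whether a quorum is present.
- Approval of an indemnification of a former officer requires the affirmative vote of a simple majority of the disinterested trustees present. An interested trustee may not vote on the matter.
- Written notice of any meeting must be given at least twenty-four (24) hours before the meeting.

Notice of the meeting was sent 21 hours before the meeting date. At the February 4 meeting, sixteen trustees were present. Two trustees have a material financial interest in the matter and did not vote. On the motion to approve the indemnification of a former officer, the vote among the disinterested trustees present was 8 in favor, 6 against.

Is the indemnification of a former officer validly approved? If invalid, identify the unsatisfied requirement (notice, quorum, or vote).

Notice: 21 hours given; 24 required (21 < 24). Not satisfied.
Quorum: 16 present (interested trustees count toward quorum); quorum is 16. Satisfied.
Vote: the indemnification of a former officer requires a majority of the disinterested trustees present (16 − 2 = 14). A majority of 14 is 8, so 8 affirmative votes are needed; 8 voted in favor. Satisfied.

Invalid — notice requirement not satisfied.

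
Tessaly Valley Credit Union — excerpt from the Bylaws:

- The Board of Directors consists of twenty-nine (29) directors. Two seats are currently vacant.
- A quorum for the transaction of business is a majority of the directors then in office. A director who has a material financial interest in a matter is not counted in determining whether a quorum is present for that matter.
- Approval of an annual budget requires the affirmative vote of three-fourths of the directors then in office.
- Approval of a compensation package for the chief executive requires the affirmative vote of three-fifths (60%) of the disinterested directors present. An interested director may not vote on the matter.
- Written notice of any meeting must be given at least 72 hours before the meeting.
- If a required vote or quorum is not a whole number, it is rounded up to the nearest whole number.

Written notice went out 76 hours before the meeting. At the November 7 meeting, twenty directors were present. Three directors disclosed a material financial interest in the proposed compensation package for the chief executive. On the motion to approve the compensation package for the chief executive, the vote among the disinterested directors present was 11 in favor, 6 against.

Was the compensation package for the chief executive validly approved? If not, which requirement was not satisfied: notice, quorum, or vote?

Valid — all requirements satisfied.

Notice: 76 hours given; 72 required (76 ≥ 72). Satisfied.
Quorum: 20 present, but the 3 interested directors do not count, leaving 17. Quorum is 14. Satisfied.
Vote: the compensation package for the chief executive requires three-fifths of the disinterested directors present (20 − 3 = 17). 3/5 of 17 = 10.20, rounded up to 11, so 11 affirmative votes are needed; 11 voted in favor. Satisfied.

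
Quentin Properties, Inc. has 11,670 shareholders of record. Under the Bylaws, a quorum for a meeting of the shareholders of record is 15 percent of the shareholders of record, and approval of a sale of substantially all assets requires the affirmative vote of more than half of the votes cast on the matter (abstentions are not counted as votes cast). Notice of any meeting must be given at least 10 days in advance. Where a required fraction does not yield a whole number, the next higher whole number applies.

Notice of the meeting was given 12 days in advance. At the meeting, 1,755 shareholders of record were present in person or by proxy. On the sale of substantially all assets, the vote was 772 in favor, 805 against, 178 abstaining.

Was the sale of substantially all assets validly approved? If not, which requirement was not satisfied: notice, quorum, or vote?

Invalid — vote requirement not satisfied.

Notice: 12 days given; 10 required. Satisfied.
Quorum: 15% of 11,670 = 1,750.50, rounded up to 1,751; 1,755 present. Satisfied.
Vote: requires a majority of the votes cast (1,755 − 178 abstaining = 1,577); a majority of 1577 is 789, so 789 needed; 772 in favor. Not satisfied.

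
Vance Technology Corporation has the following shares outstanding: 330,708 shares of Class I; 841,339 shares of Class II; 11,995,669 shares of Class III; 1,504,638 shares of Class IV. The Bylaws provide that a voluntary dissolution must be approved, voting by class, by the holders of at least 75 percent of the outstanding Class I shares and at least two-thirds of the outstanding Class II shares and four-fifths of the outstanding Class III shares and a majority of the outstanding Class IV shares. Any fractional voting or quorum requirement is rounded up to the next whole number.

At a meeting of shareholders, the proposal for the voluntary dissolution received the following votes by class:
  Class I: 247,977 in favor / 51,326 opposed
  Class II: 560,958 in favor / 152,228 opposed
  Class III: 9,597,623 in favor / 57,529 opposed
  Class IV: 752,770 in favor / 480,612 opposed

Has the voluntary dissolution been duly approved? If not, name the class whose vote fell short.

Not approved — the Class I shares did not give the required vote.

Class I: 3/4 of 330708 = 248031; 248,031 required, 247,977 in favor — not approved.
Class II: 2/3 of 841339 = 560892.67, rounded up to 560893; 560,893 required, 560,958 in favor — approved.
Class III: 4/5 of 11995669 = 9596535.20, rounded up to 9596536; 9,596,536 required, 9,597,623 in favor — approved.
Class IV: a majority of 1504638 is 752320; 752,320 required, 752,770 in favor — approved.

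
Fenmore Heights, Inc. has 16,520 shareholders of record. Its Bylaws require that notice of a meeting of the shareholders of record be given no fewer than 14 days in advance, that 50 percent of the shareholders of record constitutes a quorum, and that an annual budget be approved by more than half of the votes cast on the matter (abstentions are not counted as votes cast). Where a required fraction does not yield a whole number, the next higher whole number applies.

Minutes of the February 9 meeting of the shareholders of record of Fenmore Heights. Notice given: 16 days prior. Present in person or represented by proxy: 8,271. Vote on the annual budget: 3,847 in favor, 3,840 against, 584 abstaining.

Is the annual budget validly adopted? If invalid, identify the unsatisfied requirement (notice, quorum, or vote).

Notice: 16 days given; 14 required. Satisfied.
Quorum: 50% of 16,520 = 8,260; 8,271 present. Satisfied.
Vote: requires a majority of the votes cast (8,271 − 584 abstaining = 7,687); a majority of 7687 is 3844, so 3,844 needed; 3,847 in favor. Satisfied.

Valid — all requirements satisfied.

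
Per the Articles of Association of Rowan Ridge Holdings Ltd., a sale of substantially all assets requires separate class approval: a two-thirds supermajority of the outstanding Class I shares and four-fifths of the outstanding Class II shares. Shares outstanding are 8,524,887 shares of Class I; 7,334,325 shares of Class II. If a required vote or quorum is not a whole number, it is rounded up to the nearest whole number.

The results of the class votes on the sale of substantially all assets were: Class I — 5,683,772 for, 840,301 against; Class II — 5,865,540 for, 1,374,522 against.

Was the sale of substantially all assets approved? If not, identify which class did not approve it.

Not approved — the Class II shares did not give the required vote.

Class I: 2/3 of 8524887 = 5683258; 5,683,258 required, 5,683,772 in favor — approved.
Class II: 4/5 of 7334325 = 5867460; 5,867,460 required, 5,865,540 in favor — not approved.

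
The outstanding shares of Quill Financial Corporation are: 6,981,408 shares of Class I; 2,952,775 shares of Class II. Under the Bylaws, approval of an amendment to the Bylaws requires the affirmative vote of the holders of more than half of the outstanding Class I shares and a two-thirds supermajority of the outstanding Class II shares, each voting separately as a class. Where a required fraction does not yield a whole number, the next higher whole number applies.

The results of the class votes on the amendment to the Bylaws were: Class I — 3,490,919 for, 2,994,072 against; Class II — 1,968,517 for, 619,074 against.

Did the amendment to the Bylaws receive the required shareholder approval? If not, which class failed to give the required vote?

Class I: a majority of 6981408 is 3490705; 3,490,705 required, 3,490,919 in favor — approved.
Class II: 2/3 of 2952775 = 1968516.67, rounded up to 1968517; 1,968,517 required, 1,968,517 in favor — approved.

Approved — every class gave the required vote.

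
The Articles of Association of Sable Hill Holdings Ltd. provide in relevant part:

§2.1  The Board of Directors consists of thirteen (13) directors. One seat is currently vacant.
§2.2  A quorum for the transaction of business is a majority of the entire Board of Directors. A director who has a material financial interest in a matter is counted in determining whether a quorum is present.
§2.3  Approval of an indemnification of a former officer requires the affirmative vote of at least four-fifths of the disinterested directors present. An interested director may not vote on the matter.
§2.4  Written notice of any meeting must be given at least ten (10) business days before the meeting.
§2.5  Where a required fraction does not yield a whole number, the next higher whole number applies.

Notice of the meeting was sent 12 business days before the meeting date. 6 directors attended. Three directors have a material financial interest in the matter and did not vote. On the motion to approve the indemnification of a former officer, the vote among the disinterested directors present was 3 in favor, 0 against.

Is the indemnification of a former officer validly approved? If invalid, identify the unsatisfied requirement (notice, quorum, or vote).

Invalid — quorum requirement not satisfied.

Notice: 12 business days given; 10 required (12 ≥ 10). Satisfied.
Quorum: 6 present (interested directors count toward quorum); quorum is 7. Not satisfied.
Vote: the indemnification of a former officer requires four-fifths of the disinterested directors present (6 − 3 = 3). 4/5 of 3 = 2.40, rounded up to 3, so 3 affirmative votes are needed; 3 voted in favor. Satisfied. (Moot — without a quorum no business can be validly transacted.)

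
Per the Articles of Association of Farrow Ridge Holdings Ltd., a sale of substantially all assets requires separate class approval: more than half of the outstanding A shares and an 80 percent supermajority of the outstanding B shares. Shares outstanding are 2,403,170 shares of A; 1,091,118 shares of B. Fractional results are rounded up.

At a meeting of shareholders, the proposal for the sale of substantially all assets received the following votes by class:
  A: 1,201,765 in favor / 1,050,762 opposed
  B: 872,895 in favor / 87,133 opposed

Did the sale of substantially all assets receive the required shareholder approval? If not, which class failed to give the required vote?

Approved — every class gave the required vote.

A: a majority of 2403170 is 1201586; 1,201,586 required, 1,201,765 in favor — approved.
B: 4/5 of 1091118 = 872894.40, rounded up to 872895; 872,895 required, 872,895 in favor — approved.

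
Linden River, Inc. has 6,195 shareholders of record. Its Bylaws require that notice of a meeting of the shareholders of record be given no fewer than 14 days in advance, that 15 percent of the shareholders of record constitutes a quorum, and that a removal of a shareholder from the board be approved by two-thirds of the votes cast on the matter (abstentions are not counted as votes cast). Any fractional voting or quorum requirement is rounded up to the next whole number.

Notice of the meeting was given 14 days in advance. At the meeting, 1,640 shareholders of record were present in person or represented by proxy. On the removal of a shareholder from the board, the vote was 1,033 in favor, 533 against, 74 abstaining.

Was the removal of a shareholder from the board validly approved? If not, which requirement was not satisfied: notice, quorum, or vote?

Notice: 14 days given; 14 required. Satisfied.
Quorum: 15% of 6,195 = 929.25, rounded up to 930; 1,640 present. Satisfied.
Vote: requires two-thirds of the votes cast (1,640 − 74 abstaining = 1,566); 2/3 of 1566 = 1044, so 1,044 needed; 1,033 in favor. Not satisfied.

Invalid — vote requirement not satisfied.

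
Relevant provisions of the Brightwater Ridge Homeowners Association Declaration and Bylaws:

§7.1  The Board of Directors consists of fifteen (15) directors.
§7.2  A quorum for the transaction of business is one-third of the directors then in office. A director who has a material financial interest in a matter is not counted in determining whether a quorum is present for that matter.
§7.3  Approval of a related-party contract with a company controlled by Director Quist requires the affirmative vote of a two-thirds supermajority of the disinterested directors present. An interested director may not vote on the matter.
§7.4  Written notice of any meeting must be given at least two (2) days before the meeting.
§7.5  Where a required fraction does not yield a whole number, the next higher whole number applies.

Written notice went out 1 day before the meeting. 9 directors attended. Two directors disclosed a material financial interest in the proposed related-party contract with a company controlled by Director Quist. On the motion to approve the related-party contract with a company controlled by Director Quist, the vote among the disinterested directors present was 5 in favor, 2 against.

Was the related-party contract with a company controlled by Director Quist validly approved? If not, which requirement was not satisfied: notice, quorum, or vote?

Invalid — notice requirement not satisfied.

Notice: 1 day given; 2 required (1 < 2). Not satisfied.
Quorum: 9 present, but the 2 interested directors do not count, leaving 7. Quorum is 5. Satisfied.
Vote: the related-party contract with a company controlled by Director Quist requires two-thirds of the disinterested directors present (9 − 2 = 7). 2/3 of 7 = 4.67, rounded up to 5, so 5 affirmative votes are needed; 5 voted in favor. Satisfied.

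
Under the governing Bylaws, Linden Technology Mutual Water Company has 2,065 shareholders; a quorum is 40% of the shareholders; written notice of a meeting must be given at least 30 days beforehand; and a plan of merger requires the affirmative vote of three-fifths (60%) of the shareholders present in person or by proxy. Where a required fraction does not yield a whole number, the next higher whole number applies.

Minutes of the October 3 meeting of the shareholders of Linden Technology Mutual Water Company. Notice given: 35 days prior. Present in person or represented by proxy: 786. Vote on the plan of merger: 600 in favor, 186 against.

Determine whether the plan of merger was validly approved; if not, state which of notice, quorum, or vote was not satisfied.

Invalid — quorum requirement not satisfied.

Notice: 35 days given; 30 required. Satisfied.
Quorum: 40% of 2,065 = 826; 786 present. Not satisfied.
Vote: requires three-fifths of those present (786); 3/5 of 786 = 471.60, rounded up to 472, so 472 needed; 600 in favor. Satisfied.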